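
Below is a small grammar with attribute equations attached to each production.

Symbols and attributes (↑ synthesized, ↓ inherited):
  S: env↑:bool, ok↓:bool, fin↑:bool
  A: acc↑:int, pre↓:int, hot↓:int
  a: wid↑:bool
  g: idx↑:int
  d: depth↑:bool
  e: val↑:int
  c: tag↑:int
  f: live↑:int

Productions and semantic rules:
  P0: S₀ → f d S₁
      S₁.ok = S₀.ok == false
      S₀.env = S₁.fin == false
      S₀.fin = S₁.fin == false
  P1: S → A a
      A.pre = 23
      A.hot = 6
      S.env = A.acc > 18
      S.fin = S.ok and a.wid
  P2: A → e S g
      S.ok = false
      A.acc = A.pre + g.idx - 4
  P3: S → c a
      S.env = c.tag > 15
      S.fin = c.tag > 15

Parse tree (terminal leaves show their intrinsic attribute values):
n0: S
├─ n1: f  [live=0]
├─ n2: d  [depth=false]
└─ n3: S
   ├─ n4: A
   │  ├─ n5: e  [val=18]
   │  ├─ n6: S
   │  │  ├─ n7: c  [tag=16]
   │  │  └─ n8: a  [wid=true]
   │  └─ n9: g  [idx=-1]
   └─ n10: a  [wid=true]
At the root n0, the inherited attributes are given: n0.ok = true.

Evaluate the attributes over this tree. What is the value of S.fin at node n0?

1. n0.ok = true  [given at root]
2. n1.live = 0  [terminal]
3. n2.depth = false  [terminal]
4. n3.ok = false  [S₀.ok == false]
5. n4.pre = 23  [23]
6. n4.hot = 6  [6]
7. n5.val = 18  [terminal]
8. n6.ok = false  [false]
9. n7.tag = 16  [terminal]
10. n8.wid = true  [terminal]
11. n6.env = true  [c.tag > 15]
12. n6.fin = true  [c.tag > 15]
13. n9.idx = -1  [terminal]
14. n4.acc = 18  [A.pre + g.idx - 4]
15. n10.wid = true  [terminal]
16. n3.env = false  [A.acc > 18]
17. n3.fin = false  [S.ok and a.wid]
18. n0.env = true  [S₁.fin == false]
19. n0.fin = true  [S₁.fin == false]

true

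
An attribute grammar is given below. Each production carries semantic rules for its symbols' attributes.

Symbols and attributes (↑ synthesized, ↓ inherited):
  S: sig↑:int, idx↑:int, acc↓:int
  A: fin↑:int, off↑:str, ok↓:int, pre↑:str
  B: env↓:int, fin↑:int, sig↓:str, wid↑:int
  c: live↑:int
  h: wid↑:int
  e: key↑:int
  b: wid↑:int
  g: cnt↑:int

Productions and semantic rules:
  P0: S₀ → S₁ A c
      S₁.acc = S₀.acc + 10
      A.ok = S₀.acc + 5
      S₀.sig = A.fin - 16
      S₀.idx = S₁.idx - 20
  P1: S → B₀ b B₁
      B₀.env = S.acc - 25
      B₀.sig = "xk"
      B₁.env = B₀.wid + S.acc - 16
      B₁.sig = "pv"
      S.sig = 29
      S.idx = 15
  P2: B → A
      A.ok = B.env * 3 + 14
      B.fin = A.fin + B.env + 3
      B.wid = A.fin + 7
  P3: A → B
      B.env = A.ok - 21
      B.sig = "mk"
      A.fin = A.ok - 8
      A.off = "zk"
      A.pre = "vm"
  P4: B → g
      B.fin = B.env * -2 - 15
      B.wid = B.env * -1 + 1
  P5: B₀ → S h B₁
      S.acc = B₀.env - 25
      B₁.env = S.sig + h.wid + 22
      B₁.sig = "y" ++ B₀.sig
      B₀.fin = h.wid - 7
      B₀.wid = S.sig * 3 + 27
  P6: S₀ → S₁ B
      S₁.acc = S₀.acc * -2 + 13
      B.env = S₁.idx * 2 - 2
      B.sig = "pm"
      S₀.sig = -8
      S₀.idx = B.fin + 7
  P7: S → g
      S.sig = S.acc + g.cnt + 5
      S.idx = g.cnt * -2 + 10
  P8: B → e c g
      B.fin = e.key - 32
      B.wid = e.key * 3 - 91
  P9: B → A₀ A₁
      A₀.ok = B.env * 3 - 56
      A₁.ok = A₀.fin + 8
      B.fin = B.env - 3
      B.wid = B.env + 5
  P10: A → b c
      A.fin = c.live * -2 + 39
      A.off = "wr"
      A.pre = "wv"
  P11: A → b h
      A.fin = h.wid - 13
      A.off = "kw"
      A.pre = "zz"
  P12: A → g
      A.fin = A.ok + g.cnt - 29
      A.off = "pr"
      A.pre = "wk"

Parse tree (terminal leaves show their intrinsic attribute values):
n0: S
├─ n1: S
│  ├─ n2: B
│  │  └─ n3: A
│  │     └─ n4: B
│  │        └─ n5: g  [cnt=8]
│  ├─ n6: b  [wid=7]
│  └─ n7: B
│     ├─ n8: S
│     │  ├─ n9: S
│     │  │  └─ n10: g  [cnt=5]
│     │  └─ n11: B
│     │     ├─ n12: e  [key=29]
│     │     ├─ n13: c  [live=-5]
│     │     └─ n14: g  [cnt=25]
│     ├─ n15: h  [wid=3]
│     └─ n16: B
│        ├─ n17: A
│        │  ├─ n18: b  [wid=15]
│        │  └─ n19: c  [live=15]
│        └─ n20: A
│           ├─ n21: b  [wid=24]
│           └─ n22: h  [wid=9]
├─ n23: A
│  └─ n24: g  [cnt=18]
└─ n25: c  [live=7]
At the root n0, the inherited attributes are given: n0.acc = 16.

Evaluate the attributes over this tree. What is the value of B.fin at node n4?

1. n0.acc = 16  [given at root]
2. n1.acc = 26  [S₀.acc + 10]
3. n2.env = 1  [S.acc - 25]
4. n2.sig = "xk"  ["xk"]
5. n3.ok = 17  [B.env * 3 + 14]
6. n4.env = -4  [A.ok - 21]
7. n4.sig = "mk"  ["mk"]
8. n5.cnt = 8  [terminal]
9. n4.fin = -7  [B.env * -2 - 15]
10. n4.wid = 5  [B.env * -1 + 1]
11. n3.fin = 9  [A.ok - 8]
12. n3.off = "zk"  ["zk"]
13. n3.pre = "vm"  ["vm"]
14. n2.fin = 13  [A.fin + B.env + 3]
15. n2.wid = 16  [A.fin + 7]
16. n6.wid = 7  [terminal]
17. n7.env = 26  [B₀.wid + S.acc - 16]
18. n7.sig = "pv"  ["pv"]
19. n8.acc = 1  [B₀.env - 25]
20. n9.acc = 11  [S₀.acc * -2 + 13]
21. n10.cnt = 5  [terminal]
22. n9.sig = 21  [S.acc + g.cnt + 5]
23. n9.idx = 0  [g.cnt * -2 + 10]
24. n11.env = -2  [S₁.idx * 2 - 2]
25. n11.sig = "pm"  ["pm"]
26. n12.key = 29  [terminal]
27. n13.live = -5  [terminal]
28. n14.cnt = 25  [terminal]
29. n11.fin = -3  [e.key - 32]
30. n11.wid = -4  [e.key * 3 - 91]
31. n8.sig = -8  [-8]
32. n8.idx = 4  [B.fin + 7]
33. n15.wid = 3  [terminal]
34. n16.env = 17  [S.sig + h.wid + 22]
35. n16.sig = "ypv"  ["y" ++ B₀.sig]
36. n17.ok = -5  [B.env * 3 - 56]
37. n18.wid = 15  [terminal]
38. n19.live = 15  [terminal]
39. n17.fin = 9  [c.live * -2 + 39]
40. n17.off = "wr"  ["wr"]
41. n17.pre = "wv"  ["wv"]
42. n20.ok = 17  [A₀.fin + 8]
43. n21.wid = 24  [terminal]
44. n22.wid = 9  [terminal]
45. n20.fin = -4  [h.wid - 13]
46. n20.off = "kw"  ["kw"]
47. n20.pre = "zz"  ["zz"]
48. n16.fin = 14  [B.env - 3]
49. n16.wid = 22  [B.env + 5]
50. n7.fin = -4  [h.wid - 7]
51. n7.wid = 3  [S.sig * 3 + 27]
52. n1.sig = 29  [29]
53. n1.idx = 15  [15]
54. n23.ok = 21  [S₀.acc + 5]
55. n24.cnt = 18  [terminal]
56. n23.fin = 10  [A.ok + g.cnt - 29]
57. n23.off = "pr"  ["pr"]
58. n23.pre = "wk"  ["wk"]
59. n25.live = 7  [terminal]
60. n0.sig = -6  [A.fin - 16]
61. n0.idx = -5  [S₁.idx - 20]

-7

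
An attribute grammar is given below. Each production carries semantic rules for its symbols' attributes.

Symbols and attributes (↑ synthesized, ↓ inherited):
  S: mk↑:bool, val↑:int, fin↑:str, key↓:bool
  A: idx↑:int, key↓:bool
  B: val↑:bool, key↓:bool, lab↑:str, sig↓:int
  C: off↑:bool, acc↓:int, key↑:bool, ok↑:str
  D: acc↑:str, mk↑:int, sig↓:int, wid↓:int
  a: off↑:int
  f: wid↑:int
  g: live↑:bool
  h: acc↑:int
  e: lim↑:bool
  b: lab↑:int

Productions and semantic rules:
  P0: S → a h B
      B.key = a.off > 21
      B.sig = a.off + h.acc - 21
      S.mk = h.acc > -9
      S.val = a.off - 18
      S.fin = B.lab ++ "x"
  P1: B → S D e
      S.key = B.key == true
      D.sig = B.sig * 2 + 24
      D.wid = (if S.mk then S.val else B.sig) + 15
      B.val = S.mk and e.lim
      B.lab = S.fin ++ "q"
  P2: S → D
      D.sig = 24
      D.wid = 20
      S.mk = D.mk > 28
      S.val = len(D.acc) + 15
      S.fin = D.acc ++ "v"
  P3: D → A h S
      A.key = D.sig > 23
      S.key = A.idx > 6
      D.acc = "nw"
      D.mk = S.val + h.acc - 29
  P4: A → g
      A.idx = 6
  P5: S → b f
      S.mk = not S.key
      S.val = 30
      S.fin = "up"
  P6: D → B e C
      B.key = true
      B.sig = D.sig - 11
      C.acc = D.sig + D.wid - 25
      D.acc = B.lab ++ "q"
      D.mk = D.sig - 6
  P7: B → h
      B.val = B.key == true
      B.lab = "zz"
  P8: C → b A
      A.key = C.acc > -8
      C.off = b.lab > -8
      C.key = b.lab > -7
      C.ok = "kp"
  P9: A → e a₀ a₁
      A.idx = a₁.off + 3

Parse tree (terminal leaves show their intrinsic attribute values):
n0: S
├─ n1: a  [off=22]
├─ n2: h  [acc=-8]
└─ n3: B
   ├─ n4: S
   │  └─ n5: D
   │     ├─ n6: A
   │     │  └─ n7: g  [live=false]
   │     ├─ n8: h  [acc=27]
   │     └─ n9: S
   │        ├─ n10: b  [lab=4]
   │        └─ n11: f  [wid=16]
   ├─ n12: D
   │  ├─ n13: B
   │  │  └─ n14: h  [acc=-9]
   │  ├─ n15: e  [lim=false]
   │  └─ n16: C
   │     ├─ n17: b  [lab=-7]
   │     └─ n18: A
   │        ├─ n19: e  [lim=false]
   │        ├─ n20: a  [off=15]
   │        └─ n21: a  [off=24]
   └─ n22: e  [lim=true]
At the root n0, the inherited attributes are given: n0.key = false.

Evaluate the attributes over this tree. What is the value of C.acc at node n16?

-7

1. n0.key = false  [given at root]
2. n1.off = 22  [terminal]
3. n2.acc = -8  [terminal]
4. n3.key = true  [a.off > 21]
5. n3.sig = -7  [a.off + h.acc - 21]
6. n4.key = true  [B.key == true]
7. n5.sig = 24  [24]
8. n5.wid = 20  [20]
9. n6.key = true  [D.sig > 23]
10. n7.live = false  [terminal]
11. n6.idx = 6  [6]
12. n8.acc = 27  [terminal]
13. n9.key = false  [A.idx > 6]
14. n10.lab = 4  [terminal]
15. n11.wid = 16  [terminal]
16. n9.mk = true  [not S.key]
17. n9.val = 30  [30]
18. n9.fin = "up"  ["up"]
19. n5.acc = "nw"  ["nw"]
20. n5.mk = 28  [S.val + h.acc - 29]
21. n4.mk = false  [D.mk > 28]
22. n4.val = 17  [len(D.acc) + 15]
23. n4.fin = "nwv"  [D.acc ++ "v"]
24. n12.sig = 10  [B.sig * 2 + 24]
25. n12.wid = 8  [(if S.mk then S.val else B.sig) + 15]
26. n13.key = true  [true]
27. n13.sig = -1  [D.sig - 11]
28. n14.acc = -9  [terminal]
29. n13.val = true  [B.key == true]
30. n13.lab = "zz"  ["zz"]
31. n15.lim = false  [terminal]
32. n16.acc = -7  [D.sig + D.wid - 25]
33. n17.lab = -7  [terminal]
34. n18.key = true  [C.acc > -8]
35. n19.lim = false  [terminal]
36. n20.off = 15  [terminal]
37. n21.off = 24  [terminal]
38. n18.idx = 27  [a₁.off + 3]
39. n16.off = true  [b.lab > -8]
40. n16.key = false  [b.lab > -7]
41. n16.ok = "kp"  ["kp"]
42. n12.acc = "zzq"  [B.lab ++ "q"]
43. n12.mk = 4  [D.sig - 6]
44. n22.lim = true  [terminal]
45. n3.val = false  [S.mk and e.lim]
46. n3.lab = "nwvq"  [S.fin ++ "q"]
47. n0.mk = true  [h.acc > -9]
48. n0.val = 4  [a.off - 18]
49. n0.fin = "nwvqx"  [B.lab ++ "x"]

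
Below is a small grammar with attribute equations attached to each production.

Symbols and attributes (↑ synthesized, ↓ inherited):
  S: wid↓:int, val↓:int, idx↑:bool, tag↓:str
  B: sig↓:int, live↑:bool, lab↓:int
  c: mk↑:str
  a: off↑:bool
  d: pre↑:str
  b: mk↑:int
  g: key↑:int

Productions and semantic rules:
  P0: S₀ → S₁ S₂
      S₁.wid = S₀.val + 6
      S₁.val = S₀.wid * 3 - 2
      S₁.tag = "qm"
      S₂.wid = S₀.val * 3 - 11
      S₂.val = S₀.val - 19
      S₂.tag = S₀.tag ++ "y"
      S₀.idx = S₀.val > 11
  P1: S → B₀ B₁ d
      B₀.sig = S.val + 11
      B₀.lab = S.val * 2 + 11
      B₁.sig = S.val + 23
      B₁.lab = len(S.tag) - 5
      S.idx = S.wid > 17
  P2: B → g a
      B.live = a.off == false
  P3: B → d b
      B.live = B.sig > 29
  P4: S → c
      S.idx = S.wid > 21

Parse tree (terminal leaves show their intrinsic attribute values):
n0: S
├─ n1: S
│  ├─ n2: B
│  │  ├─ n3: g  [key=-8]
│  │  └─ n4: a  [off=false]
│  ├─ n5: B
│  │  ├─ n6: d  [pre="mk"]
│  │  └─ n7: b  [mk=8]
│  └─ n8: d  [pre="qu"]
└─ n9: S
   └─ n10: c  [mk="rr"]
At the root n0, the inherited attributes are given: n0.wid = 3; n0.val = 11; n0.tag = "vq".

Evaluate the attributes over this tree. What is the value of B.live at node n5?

1. n0.wid = 3  [given at root]
2. n0.val = 11  [given at root]
3. n0.tag = "vq"  [given at root]
4. n1.wid = 17  [S₀.val + 6]
5. n1.val = 7  [S₀.wid * 3 - 2]
6. n1.tag = "qm"  ["qm"]
7. n2.sig = 18  [S.val + 11]
8. n2.lab = 25  [S.val * 2 + 11]
9. n3.key = -8  [terminal]
10. n4.off = false  [terminal]
11. n2.live = true  [a.off == false]
12. n5.sig = 30  [S.val + 23]
13. n5.lab = -3  [len(S.tag) - 5]
14. n6.pre = "mk"  [terminal]
15. n7.mk = 8  [terminal]
16. n5.live = true  [B.sig > 29]
17. n8.pre = "qu"  [terminal]
18. n1.idx = false  [S.wid > 17]
19. n9.wid = 22  [S₀.val * 3 - 11]
20. n9.val = -8  [S₀.val - 19]
21. n9.tag = "vqy"  [S₀.tag ++ "y"]
22. n10.mk = "rr"  [terminal]
23. n9.idx = true  [S.wid > 21]
24. n0.idx = false  [S₀.val > 11]

true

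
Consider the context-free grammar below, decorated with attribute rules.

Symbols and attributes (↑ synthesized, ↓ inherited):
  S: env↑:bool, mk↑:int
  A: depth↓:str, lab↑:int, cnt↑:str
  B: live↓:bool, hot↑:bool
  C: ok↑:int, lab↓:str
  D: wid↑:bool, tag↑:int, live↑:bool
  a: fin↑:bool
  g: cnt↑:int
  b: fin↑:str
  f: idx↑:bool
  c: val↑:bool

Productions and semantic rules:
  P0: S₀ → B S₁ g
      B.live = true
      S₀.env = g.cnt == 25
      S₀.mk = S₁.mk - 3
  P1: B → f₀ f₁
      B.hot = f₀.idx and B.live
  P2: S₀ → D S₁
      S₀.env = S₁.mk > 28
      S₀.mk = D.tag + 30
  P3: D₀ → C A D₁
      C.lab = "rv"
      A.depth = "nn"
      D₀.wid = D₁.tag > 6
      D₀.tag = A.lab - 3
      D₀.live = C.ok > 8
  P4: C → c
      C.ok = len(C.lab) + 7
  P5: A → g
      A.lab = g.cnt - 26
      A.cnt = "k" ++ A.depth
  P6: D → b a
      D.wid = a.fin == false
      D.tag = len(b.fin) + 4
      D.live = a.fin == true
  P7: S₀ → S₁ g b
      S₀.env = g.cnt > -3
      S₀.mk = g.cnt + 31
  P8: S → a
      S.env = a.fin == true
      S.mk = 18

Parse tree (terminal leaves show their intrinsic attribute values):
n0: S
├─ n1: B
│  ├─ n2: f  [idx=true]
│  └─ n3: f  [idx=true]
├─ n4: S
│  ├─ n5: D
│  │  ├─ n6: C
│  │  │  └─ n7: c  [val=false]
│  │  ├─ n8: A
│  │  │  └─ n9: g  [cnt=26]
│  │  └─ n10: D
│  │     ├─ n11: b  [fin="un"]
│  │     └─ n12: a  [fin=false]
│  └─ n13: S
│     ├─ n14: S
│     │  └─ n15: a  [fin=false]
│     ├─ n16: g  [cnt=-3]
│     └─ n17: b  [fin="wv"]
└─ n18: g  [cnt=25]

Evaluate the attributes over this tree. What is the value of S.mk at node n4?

1. n1.live = true  [true]
2. n2.idx = true  [terminal]
3. n3.idx = true  [terminal]
4. n1.hot = true  [f₀.idx and B.live]
5. n6.lab = "rv"  ["rv"]
6. n7.val = false  [terminal]
7. n6.ok = 9  [len(C.lab) + 7]
8. n8.depth = "nn"  ["nn"]
9. n9.cnt = 26  [terminal]
10. n8.lab = 0  [g.cnt - 26]
11. n8.cnt = "knn"  ["k" ++ A.depth]
12. n11.fin = "un"  [terminal]
13. n12.fin = false  [terminal]
14. n10.wid = true  [a.fin == false]
15. n10.tag = 6  [len(b.fin) + 4]
16. n10.live = false  [a.fin == true]
17. n5.wid = false  [D₁.tag > 6]
18. n5.tag = -3  [A.lab - 3]
19. n5.live = true  [C.ok > 8]
20. n15.fin = false  [terminal]
21. n14.env = false  [a.fin == true]
22. n14.mk = 18  [18]
23. n16.cnt = -3  [terminal]
24. n17.fin = "wv"  [terminal]
25. n13.env = false  [g.cnt > -3]
26. n13.mk = 28  [g.cnt + 31]
27. n4.env = false  [S₁.mk > 28]
28. n4.mk = 27  [D.tag + 30]
29. n18.cnt = 25  [terminal]
30. n0.env = true  [g.cnt == 25]
31. n0.mk = 24  [S₁.mk - 3]

27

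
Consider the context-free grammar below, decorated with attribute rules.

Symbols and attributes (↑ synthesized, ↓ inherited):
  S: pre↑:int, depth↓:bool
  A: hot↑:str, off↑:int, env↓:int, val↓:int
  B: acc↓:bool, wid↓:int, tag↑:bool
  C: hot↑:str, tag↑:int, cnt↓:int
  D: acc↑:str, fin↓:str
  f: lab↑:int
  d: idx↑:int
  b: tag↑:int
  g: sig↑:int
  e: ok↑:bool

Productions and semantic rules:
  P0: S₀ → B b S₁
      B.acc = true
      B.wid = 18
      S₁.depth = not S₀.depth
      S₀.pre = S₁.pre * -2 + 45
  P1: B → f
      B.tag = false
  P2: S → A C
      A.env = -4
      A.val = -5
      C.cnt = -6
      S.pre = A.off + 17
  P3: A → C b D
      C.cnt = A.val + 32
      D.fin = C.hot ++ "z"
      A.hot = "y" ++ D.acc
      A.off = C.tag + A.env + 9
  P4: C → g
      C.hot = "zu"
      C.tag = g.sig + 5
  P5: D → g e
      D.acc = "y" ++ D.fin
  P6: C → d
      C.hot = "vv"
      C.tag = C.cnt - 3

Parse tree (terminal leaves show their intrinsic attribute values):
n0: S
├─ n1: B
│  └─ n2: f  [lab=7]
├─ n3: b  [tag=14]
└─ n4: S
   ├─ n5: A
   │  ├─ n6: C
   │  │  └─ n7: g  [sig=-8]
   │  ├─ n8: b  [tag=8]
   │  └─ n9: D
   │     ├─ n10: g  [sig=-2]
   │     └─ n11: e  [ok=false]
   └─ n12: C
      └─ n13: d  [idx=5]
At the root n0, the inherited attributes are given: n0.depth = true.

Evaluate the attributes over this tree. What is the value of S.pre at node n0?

7

1. n0.depth = true  [given at root]
2. n1.acc = true  [true]
3. n1.wid = 18  [18]
4. n2.lab = 7  [terminal]
5. n1.tag = false  [false]
6. n3.tag = 14  [terminal]
7. n4.depth = false  [not S₀.depth]
8. n5.env = -4  [-4]
9. n5.val = -5  [-5]
10. n6.cnt = 27  [A.val + 32]
11. n7.sig = -8  [terminal]
12. n6.hot = "zu"  ["zu"]
13. n6.tag = -3  [g.sig + 5]
14. n8.tag = 8  [terminal]
15. n9.fin = "zuz"  [C.hot ++ "z"]
16. n10.sig = -2  [terminal]
17. n11.ok = false  [terminal]
18. n9.acc = "yzuz"  ["y" ++ D.fin]
19. n5.hot = "yyzuz"  ["y" ++ D.acc]
20. n5.off = 2  [C.tag + A.env + 9]
21. n12.cnt = -6  [-6]
22. n13.idx = 5  [terminal]
23. n12.hot = "vv"  ["vv"]
24. n12.tag = -9  [C.cnt - 3]
25. n4.pre = 19  [A.off + 17]
26. n0.pre = 7  [S₁.pre * -2 + 45]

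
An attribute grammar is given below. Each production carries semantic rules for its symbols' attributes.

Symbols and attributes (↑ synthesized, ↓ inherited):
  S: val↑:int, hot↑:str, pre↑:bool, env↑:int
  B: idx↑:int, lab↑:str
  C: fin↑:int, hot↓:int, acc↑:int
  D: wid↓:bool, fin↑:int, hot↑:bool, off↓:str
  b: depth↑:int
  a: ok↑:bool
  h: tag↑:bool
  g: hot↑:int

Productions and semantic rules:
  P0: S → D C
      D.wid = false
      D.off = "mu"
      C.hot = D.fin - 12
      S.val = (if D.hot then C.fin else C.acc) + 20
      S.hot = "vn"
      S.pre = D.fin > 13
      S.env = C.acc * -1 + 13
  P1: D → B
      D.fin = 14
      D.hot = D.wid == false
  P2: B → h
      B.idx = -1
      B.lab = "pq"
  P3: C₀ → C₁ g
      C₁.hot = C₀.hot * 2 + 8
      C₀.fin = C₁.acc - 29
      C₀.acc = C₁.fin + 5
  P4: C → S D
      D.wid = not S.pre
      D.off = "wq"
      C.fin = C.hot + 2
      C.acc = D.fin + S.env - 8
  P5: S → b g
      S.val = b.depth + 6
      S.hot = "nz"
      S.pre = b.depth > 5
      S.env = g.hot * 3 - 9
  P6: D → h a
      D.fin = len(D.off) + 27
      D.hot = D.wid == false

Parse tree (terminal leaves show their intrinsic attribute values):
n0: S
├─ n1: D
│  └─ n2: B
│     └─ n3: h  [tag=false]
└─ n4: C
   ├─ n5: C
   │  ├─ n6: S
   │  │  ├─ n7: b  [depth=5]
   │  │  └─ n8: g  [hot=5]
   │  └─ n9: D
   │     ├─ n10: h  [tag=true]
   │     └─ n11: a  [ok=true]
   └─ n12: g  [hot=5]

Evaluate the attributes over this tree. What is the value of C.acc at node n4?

19

1. n1.wid = false  [false]
2. n1.off = "mu"  ["mu"]
3. n3.tag = false  [terminal]
4. n2.idx = -1  [-1]
5. n2.lab = "pq"  ["pq"]
6. n1.fin = 14  [14]
7. n1.hot = true  [D.wid == false]
8. n4.hot = 2  [D.fin - 12]
9. n5.hot = 12  [C₀.hot * 2 + 8]
10. n7.depth = 5  [terminal]
11. n8.hot = 5  [terminal]
12. n6.val = 11  [b.depth + 6]
13. n6.hot = "nz"  ["nz"]
14. n6.pre = false  [b.depth > 5]
15. n6.env = 6  [g.hot * 3 - 9]
16. n9.wid = true  [not S.pre]
17. n9.off = "wq"  ["wq"]
18. n10.tag = true  [terminal]
19. n11.ok = true  [terminal]
20. n9.fin = 29  [len(D.off) + 27]
21. n9.hot = false  [D.wid == false]
22. n5.fin = 14  [C.hot + 2]
23. n5.acc = 27  [D.fin + S.env - 8]
24. n12.hot = 5  [terminal]
25. n4.fin = -2  [C₁.acc - 29]
26. n4.acc = 19  [C₁.fin + 5]
27. n0.val = 18  [(if D.hot then C.fin else C.acc) + 20]
28. n0.hot = "vn"  ["vn"]
29. n0.pre = true  [D.fin > 13]
30. n0.env = -6  [C.acc * -1 + 13]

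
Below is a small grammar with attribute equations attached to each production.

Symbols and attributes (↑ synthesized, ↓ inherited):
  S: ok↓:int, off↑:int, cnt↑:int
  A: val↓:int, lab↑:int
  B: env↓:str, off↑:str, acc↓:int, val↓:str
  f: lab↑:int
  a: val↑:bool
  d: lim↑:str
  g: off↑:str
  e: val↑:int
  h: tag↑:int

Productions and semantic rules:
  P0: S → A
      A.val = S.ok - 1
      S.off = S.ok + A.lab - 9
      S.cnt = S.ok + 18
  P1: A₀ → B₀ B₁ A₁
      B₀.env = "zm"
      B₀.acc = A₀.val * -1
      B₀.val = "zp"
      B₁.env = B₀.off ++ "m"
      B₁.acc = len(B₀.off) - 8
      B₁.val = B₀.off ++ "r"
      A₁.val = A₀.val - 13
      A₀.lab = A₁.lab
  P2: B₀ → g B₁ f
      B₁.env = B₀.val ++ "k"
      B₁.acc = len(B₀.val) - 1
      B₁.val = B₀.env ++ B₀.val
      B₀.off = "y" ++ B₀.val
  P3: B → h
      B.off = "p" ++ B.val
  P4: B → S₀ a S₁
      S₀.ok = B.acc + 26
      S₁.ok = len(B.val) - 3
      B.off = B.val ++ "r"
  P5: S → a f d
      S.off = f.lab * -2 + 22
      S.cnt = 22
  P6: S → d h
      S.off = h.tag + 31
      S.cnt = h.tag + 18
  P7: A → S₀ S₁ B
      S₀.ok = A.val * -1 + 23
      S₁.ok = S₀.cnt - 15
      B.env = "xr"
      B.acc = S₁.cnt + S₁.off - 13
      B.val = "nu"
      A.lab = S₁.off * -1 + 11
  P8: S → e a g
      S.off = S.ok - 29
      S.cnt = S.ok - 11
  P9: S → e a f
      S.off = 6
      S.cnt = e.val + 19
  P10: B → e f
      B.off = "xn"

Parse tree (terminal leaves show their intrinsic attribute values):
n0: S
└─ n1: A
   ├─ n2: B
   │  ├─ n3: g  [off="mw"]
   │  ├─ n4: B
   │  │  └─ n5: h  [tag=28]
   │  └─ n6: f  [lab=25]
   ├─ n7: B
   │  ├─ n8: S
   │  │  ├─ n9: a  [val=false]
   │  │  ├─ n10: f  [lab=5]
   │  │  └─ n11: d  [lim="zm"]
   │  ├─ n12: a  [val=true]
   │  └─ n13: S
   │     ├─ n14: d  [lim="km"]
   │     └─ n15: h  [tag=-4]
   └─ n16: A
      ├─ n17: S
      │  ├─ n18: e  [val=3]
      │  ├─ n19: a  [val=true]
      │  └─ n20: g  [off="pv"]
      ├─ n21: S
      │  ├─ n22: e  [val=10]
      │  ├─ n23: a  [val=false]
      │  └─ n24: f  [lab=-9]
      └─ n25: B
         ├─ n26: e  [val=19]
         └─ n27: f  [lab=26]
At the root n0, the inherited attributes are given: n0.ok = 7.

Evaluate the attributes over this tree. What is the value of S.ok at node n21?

1. n0.ok = 7  [given at root]
2. n1.val = 6  [S.ok - 1]
3. n2.env = "zm"  ["zm"]
4. n2.acc = -6  [A₀.val * -1]
5. n2.val = "zp"  ["zp"]
6. n3.off = "mw"  [terminal]
7. n4.env = "zpk"  [B₀.val ++ "k"]
8. n4.acc = 1  [len(B₀.val) - 1]
9. n4.val = "zmzp"  [B₀.env ++ B₀.val]
10. n5.tag = 28  [terminal]
11. n4.off = "pzmzp"  ["p" ++ B.val]
12. n6.lab = 25  [terminal]
13. n2.off = "yzp"  ["y" ++ B₀.val]
14. n7.env = "yzpm"  [B₀.off ++ "m"]
15. n7.acc = -5  [len(B₀.off) - 8]
16. n7.val = "yzpr"  [B₀.off ++ "r"]
17. n8.ok = 21  [B.acc + 26]
18. n9.val = false  [terminal]
19. n10.lab = 5  [terminal]
20. n11.lim = "zm"  [terminal]
21. n8.off = 12  [f.lab * -2 + 22]
22. n8.cnt = 22  [22]
23. n12.val = true  [terminal]
24. n13.ok = 1  [len(B.val) - 3]
25. n14.lim = "km"  [terminal]
26. n15.tag = -4  [terminal]
27. n13.off = 27  [h.tag + 31]
28. n13.cnt = 14  [h.tag + 18]
29. n7.off = "yzprr"  [B.val ++ "r"]
30. n16.val = -7  [A₀.val - 13]
31. n17.ok = 30  [A.val * -1 + 23]
32. n18.val = 3  [terminal]
33. n19.val = true  [terminal]
34. n20.off = "pv"  [terminal]
35. n17.off = 1  [S.ok - 29]
36. n17.cnt = 19  [S.ok - 11]
37. n21.ok = 4  [S₀.cnt - 15]
38. n22.val = 10  [terminal]
39. n23.val = false  [terminal]
40. n24.lab = -9  [terminal]
41. n21.off = 6  [6]
42. n21.cnt = 29  [e.val + 19]
43. n25.env = "xr"  ["xr"]
44. n25.acc = 22  [S₁.cnt + S₁.off - 13]
45. n25.val = "nu"  ["nu"]
46. n26.val = 19  [terminal]
47. n27.lab = 26  [terminal]
48. n25.off = "xn"  ["xn"]
49. n16.lab = 5  [S₁.off * -1 + 11]
50. n1.lab = 5  [A₁.lab]
51. n0.off = 3  [S.ok + A.lab - 9]
52. n0.cnt = 25  [S.ok + 18]

4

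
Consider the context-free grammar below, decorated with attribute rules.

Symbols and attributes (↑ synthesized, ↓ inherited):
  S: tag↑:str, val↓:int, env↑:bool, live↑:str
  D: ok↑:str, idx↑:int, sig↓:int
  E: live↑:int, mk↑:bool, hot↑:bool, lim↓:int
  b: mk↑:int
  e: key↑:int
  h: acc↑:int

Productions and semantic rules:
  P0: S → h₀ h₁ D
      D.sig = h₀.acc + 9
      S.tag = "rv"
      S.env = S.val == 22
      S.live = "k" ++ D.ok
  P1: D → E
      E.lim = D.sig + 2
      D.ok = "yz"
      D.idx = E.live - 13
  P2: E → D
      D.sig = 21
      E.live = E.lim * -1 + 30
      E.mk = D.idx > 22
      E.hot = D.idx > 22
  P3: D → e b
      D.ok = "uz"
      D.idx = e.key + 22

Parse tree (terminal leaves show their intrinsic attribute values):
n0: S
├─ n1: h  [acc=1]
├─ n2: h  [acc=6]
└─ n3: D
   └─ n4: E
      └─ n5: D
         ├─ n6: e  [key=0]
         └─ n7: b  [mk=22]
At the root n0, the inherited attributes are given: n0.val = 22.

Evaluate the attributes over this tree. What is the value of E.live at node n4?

18

1. n0.val = 22  [given at root]
2. n1.acc = 1  [terminal]
3. n2.acc = 6  [terminal]
4. n3.sig = 10  [h₀.acc + 9]
5. n4.lim = 12  [D.sig + 2]
6. n5.sig = 21  [21]
7. n6.key = 0  [terminal]
8. n7.mk = 22  [terminal]
9. n5.ok = "uz"  ["uz"]
10. n5.idx = 22  [e.key + 22]
11. n4.live = 18  [E.lim * -1 + 30]
12. n4.mk = false  [D.idx > 22]
13. n4.hot = false  [D.idx > 22]
14. n3.ok = "yz"  ["yz"]
15. n3.idx = 5  [E.live - 13]
16. n0.tag = "rv"  ["rv"]
17. n0.env = true  [S.val == 22]
18. n0.live = "kyz"  ["k" ++ D.ok]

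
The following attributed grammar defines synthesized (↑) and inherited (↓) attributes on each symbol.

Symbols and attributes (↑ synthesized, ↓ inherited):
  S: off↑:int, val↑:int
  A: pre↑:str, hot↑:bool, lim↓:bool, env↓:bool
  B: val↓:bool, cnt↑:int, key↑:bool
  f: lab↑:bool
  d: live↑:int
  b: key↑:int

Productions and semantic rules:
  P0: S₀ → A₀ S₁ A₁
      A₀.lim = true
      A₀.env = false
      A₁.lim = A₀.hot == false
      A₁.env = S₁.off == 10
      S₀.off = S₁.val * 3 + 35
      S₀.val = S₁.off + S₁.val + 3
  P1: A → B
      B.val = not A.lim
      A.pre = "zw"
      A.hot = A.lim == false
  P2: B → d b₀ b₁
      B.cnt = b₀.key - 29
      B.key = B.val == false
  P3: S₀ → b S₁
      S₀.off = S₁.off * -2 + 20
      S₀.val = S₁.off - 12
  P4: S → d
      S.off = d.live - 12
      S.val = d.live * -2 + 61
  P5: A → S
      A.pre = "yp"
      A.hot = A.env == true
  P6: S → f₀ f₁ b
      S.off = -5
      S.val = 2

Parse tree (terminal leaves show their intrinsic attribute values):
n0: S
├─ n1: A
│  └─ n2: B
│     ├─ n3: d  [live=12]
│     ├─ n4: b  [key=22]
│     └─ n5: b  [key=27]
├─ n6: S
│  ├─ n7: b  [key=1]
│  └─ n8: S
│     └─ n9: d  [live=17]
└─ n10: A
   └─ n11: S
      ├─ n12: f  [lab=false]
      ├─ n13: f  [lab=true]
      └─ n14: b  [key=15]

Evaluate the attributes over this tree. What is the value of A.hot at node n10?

1. n1.lim = true  [true]
2. n1.env = false  [false]
3. n2.val = false  [not A.lim]
4. n3.live = 12  [terminal]
5. n4.key = 22  [terminal]
6. n5.key = 27  [terminal]
7. n2.cnt = -7  [b₀.key - 29]
8. n2.key = true  [B.val == false]
9. n1.pre = "zw"  ["zw"]
10. n1.hot = false  [A.lim == false]
11. n7.key = 1  [terminal]
12. n9.live = 17  [terminal]
13. n8.off = 5  [d.live - 12]
14. n8.val = 27  [d.live * -2 + 61]
15. n6.off = 10  [S₁.off * -2 + 20]
16. n6.val = -7  [S₁.off - 12]
17. n10.lim = true  [A₀.hot == false]
18. n10.env = true  [S₁.off == 10]
19. n12.lab = false  [terminal]
20. n13.lab = true  [terminal]
21. n14.key = 15  [terminal]
22. n11.off = -5  [-5]
23. n11.val = 2  [2]
24. n10.pre = "yp"  ["yp"]
25. n10.hot = true  [A.env == true]
26. n0.off = 14  [S₁.val * 3 + 35]
27. n0.val = 6  [S₁.off + S₁.val + 3]

true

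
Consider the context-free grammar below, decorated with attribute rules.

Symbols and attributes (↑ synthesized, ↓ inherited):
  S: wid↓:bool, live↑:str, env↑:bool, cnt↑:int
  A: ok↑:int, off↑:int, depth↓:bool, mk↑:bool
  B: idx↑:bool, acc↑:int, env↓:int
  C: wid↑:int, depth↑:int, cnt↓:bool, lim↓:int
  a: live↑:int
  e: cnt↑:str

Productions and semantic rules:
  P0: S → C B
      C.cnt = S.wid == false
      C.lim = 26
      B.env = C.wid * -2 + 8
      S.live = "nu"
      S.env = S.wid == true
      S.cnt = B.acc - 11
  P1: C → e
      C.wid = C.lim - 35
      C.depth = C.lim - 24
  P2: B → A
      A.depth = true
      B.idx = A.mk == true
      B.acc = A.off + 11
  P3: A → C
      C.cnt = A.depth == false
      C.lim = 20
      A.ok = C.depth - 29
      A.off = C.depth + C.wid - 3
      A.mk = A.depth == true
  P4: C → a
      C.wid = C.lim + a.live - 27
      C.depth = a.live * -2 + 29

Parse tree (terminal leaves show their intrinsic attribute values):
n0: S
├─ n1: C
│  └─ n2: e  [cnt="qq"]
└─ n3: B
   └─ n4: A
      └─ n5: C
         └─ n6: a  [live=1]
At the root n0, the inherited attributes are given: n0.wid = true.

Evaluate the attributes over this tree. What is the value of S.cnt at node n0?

1. n0.wid = true  [given at root]
2. n1.cnt = false  [S.wid == false]
3. n1.lim = 26  [26]
4. n2.cnt = "qq"  [terminal]
5. n1.wid = -9  [C.lim - 35]
6. n1.depth = 2  [C.lim - 24]
7. n3.env = 26  [C.wid * -2 + 8]
8. n4.depth = true  [true]
9. n5.cnt = false  [A.depth == false]
10. n5.lim = 20  [20]
11. n6.live = 1  [terminal]
12. n5.wid = -6  [C.lim + a.live - 27]
13. n5.depth = 27  [a.live * -2 + 29]
14. n4.ok = -2  [C.depth - 29]
15. n4.off = 18  [C.depth + C.wid - 3]
16. n4.mk = true  [A.depth == true]
17. n3.idx = true  [A.mk == true]
18. n3.acc = 29  [A.off + 11]
19. n0.live = "nu"  ["nu"]
20. n0.env = true  [S.wid == true]
21. n0.cnt = 18  [B.acc - 11]

18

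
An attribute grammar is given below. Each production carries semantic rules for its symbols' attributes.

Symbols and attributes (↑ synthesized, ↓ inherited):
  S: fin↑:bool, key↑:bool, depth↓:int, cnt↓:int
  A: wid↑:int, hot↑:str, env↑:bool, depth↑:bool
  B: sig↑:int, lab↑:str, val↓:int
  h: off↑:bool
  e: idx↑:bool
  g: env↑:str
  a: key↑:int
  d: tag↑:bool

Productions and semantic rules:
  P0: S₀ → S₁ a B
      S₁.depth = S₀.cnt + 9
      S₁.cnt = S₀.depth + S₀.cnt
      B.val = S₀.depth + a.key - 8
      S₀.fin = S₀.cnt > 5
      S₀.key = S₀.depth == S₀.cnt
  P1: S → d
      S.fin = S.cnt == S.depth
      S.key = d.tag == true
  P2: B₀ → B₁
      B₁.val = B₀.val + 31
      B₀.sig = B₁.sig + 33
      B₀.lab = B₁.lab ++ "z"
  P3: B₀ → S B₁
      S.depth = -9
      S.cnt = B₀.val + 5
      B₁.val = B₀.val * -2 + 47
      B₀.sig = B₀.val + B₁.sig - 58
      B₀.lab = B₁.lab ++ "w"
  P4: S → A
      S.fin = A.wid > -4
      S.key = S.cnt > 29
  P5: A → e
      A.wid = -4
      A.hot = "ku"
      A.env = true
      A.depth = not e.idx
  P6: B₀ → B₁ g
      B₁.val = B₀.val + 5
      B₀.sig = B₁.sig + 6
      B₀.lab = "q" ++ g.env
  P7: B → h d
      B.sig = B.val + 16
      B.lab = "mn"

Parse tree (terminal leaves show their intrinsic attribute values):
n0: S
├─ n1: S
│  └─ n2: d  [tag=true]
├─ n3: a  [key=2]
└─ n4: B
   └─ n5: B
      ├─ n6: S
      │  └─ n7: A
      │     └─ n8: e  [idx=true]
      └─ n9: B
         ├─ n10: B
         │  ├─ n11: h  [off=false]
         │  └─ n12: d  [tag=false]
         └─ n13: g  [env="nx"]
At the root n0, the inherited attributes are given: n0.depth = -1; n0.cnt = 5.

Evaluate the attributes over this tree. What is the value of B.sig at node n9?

1. n0.depth = -1  [given at root]
2. n0.cnt = 5  [given at root]
3. n1.depth = 14  [S₀.cnt + 9]
4. n1.cnt = 4  [S₀.depth + S₀.cnt]
5. n2.tag = true  [terminal]
6. n1.fin = false  [S.cnt == S.depth]
7. n1.key = true  [d.tag == true]
8. n3.key = 2  [terminal]
9. n4.val = -7  [S₀.depth + a.key - 8]
10. n5.val = 24  [B₀.val + 31]
11. n6.depth = -9  [-9]
12. n6.cnt = 29  [B₀.val + 5]
13. n8.idx = true  [terminal]
14. n7.wid = -4  [-4]
15. n7.hot = "ku"  ["ku"]
16. n7.env = true  [true]
17. n7.depth = false  [not e.idx]
18. n6.fin = false  [A.wid > -4]
19. n6.key = false  [S.cnt > 29]
20. n9.val = -1  [B₀.val * -2 + 47]
21. n10.val = 4  [B₀.val + 5]
22. n11.off = false  [terminal]
23. n12.tag = false  [terminal]
24. n10.sig = 20  [B.val + 16]
25. n10.lab = "mn"  ["mn"]
26. n13.env = "nx"  [terminal]
27. n9.sig = 26  [B₁.sig + 6]
28. n9.lab = "qnx"  ["q" ++ g.env]
29. n5.sig = -8  [B₀.val + B₁.sig - 58]
30. n5.lab = "qnxw"  [B₁.lab ++ "w"]
31. n4.sig = 25  [B₁.sig + 33]
32. n4.lab = "qnxwz"  [B₁.lab ++ "z"]
33. n0.fin = false  [S₀.cnt > 5]
34. n0.key = false  [S₀.depth == S₀.cnt]

26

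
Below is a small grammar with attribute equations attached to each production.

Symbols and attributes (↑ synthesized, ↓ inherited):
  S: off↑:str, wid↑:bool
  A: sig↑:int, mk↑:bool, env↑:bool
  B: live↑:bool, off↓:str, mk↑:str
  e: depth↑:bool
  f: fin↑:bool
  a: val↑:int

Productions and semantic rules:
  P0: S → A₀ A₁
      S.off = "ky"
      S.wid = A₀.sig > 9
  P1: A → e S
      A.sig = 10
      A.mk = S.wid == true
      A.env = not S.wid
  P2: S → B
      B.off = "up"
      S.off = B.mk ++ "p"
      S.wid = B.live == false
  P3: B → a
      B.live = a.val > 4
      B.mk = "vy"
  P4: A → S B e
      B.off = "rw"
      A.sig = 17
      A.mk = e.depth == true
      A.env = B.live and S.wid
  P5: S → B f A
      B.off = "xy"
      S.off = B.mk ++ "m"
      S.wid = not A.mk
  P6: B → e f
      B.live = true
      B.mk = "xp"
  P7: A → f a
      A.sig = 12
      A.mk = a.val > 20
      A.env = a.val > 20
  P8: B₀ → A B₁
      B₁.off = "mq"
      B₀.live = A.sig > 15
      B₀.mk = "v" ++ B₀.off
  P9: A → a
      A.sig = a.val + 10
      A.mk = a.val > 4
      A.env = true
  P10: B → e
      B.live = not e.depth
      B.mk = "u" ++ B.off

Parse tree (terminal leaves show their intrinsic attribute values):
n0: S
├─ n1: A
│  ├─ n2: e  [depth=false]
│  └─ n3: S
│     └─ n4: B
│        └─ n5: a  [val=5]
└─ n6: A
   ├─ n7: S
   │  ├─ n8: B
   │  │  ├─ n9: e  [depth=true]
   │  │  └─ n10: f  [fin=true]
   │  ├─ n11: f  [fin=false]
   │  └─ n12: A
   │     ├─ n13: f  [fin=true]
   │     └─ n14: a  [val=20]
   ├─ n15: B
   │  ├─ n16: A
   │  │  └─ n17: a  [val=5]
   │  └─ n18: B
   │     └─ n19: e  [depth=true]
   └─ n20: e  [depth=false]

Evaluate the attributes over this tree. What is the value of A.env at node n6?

1. n2.depth = false  [terminal]
2. n4.off = "up"  ["up"]
3. n5.val = 5  [terminal]
4. n4.live = true  [a.val > 4]
5. n4.mk = "vy"  ["vy"]
6. n3.off = "vyp"  [B.mk ++ "p"]
7. n3.wid = false  [B.live == false]
8. n1.sig = 10  [10]
9. n1.mk = false  [S.wid == true]
10. n1.env = true  [not S.wid]
11. n8.off = "xy"  ["xy"]
12. n9.depth = true  [terminal]
13. n10.fin = true  [terminal]
14. n8.live = true  [true]
15. n8.mk = "xp"  ["xp"]
16. n11.fin = false  [terminal]
17. n13.fin = true  [terminal]
18. n14.val = 20  [terminal]
19. n12.sig = 12  [12]
20. n12.mk = false  [a.val > 20]
21. n12.env = false  [a.val > 20]
22. n7.off = "xpm"  [B.mk ++ "m"]
23. n7.wid = true  [not A.mk]
24. n15.off = "rw"  ["rw"]
25. n17.val = 5  [terminal]
26. n16.sig = 15  [a.val + 10]
27. n16.mk = true  [a.val > 4]
28. n16.env = true  [true]
29. n18.off = "mq"  ["mq"]
30. n19.depth = true  [terminal]
31. n18.live = false  [not e.depth]
32. n18.mk = "umq"  ["u" ++ B.off]
33. n15.live = false  [A.sig > 15]
34. n15.mk = "vrw"  ["v" ++ B₀.off]
35. n20.depth = false  [terminal]
36. n6.sig = 17  [17]
37. n6.mk = false  [e.depth == true]
38. n6.env = false  [B.live and S.wid]
39. n0.off = "ky"  ["ky"]
40. n0.wid = true  [A₀.sig > 9]

false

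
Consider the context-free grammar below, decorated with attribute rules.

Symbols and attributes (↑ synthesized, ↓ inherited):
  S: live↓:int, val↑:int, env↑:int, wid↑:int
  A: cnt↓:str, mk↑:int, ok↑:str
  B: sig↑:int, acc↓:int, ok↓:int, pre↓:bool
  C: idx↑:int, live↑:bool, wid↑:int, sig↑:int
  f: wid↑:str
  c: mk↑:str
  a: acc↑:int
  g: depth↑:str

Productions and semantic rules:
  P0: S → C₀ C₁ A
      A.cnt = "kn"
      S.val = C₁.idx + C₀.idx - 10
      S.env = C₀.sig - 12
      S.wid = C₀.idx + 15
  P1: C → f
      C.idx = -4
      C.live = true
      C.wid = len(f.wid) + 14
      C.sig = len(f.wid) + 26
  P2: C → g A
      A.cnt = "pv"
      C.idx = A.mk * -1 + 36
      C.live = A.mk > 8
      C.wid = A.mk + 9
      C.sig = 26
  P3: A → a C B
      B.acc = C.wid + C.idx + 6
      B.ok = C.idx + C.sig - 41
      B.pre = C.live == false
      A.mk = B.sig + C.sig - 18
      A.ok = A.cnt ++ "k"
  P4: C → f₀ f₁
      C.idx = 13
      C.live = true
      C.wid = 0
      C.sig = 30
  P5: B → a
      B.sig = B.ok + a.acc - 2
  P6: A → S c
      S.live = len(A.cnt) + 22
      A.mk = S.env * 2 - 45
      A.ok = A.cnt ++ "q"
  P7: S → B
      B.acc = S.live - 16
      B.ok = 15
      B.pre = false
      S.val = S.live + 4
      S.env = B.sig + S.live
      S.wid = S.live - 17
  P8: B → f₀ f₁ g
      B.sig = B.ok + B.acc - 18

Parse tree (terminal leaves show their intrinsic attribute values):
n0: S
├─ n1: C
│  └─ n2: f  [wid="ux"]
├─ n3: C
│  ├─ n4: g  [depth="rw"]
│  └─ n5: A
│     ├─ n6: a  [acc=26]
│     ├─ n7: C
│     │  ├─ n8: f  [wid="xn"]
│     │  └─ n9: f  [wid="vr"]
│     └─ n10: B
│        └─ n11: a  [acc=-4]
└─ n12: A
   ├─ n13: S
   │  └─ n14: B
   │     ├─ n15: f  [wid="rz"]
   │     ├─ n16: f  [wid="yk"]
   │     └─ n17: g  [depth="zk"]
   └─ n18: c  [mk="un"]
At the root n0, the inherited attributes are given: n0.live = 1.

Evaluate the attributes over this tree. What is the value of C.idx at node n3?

28

1. n0.live = 1  [given at root]
2. n2.wid = "ux"  [terminal]
3. n1.idx = -4  [-4]
4. n1.live = true  [true]
5. n1.wid = 16  [len(f.wid) + 14]
6. n1.sig = 28  [len(f.wid) + 26]
7. n4.depth = "rw"  [terminal]
8. n5.cnt = "pv"  ["pv"]
9. n6.acc = 26  [terminal]
10. n8.wid = "xn"  [terminal]
11. n9.wid = "vr"  [terminal]
12. n7.idx = 13  [13]
13. n7.live = true  [true]
14. n7.wid = 0  [0]
15. n7.sig = 30  [30]
16. n10.acc = 19  [C.wid + C.idx + 6]
17. n10.ok = 2  [C.idx + C.sig - 41]
18. n10.pre = false  [C.live == false]
19. n11.acc = -4  [terminal]
20. n10.sig = -4  [B.ok + a.acc - 2]
21. n5.mk = 8  [B.sig + C.sig - 18]
22. n5.ok = "pvk"  [A.cnt ++ "k"]
23. n3.idx = 28  [A.mk * -1 + 36]
24. n3.live = false  [A.mk > 8]
25. n3.wid = 17  [A.mk + 9]
26. n3.sig = 26  [26]
27. n12.cnt = "kn"  ["kn"]
28. n13.live = 24  [len(A.cnt) + 22]
29. n14.acc = 8  [S.live - 16]
30. n14.ok = 15  [15]
31. n14.pre = false  [false]
32. n15.wid = "rz"  [terminal]
33. n16.wid = "yk"  [terminal]
34. n17.depth = "zk"  [terminal]
35. n14.sig = 5  [B.ok + B.acc - 18]
36. n13.val = 28  [S.live + 4]
37. n13.env = 29  [B.sig + S.live]
38. n13.wid = 7  [S.live - 17]
39. n18.mk = "un"  [terminal]
40. n12.mk = 13  [S.env * 2 - 45]
41. n12.ok = "knq"  [A.cnt ++ "q"]
42. n0.val = 14  [C₁.idx + C₀.idx - 10]
43. n0.env = 16  [C₀.sig - 12]
44. n0.wid = 11  [C₀.idx + 15]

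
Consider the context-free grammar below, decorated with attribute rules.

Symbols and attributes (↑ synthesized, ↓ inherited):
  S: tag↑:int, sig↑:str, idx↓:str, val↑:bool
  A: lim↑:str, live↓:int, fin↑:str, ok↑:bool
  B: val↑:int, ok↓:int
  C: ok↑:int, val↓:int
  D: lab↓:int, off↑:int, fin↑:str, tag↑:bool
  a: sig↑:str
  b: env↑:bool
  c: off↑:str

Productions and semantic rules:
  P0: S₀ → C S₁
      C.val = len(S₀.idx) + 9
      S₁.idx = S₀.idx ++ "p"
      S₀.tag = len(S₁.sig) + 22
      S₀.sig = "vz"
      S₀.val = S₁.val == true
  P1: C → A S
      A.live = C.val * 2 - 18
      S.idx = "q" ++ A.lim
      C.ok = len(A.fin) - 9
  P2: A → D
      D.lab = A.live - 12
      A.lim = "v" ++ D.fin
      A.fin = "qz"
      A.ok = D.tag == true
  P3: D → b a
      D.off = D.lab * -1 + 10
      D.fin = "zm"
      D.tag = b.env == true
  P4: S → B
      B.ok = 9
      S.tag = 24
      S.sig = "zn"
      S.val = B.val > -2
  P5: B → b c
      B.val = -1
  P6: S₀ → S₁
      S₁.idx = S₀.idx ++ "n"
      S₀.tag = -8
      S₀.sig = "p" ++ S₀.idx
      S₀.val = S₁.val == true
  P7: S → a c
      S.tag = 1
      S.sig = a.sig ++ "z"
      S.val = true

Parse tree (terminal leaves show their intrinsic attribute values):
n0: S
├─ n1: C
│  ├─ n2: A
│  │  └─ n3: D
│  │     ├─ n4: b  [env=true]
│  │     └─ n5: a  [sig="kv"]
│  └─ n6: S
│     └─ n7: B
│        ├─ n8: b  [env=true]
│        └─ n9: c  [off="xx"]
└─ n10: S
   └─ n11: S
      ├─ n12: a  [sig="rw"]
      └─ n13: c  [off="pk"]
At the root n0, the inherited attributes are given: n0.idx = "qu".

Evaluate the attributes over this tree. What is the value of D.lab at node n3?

1. n0.idx = "qu"  [given at root]
2. n1.val = 11  [len(S₀.idx) + 9]
3. n2.live = 4  [C.val * 2 - 18]
4. n3.lab = -8  [A.live - 12]
5. n4.env = true  [terminal]
6. n5.sig = "kv"  [terminal]
7. n3.off = 18  [D.lab * -1 + 10]
8. n3.fin = "zm"  ["zm"]
9. n3.tag = true  [b.env == true]
10. n2.lim = "vzm"  ["v" ++ D.fin]
11. n2.fin = "qz"  ["qz"]
12. n2.ok = true  [D.tag == true]
13. n6.idx = "qvzm"  ["q" ++ A.lim]
14. n7.ok = 9  [9]
15. n8.env = true  [terminal]
16. n9.off = "xx"  [terminal]
17. n7.val = -1  [-1]
18. n6.tag = 24  [24]
19. n6.sig = "zn"  ["zn"]
20. n6.val = true  [B.val > -2]
21. n1.ok = -7  [len(A.fin) - 9]
22. n10.idx = "qup"  [S₀.idx ++ "p"]
23. n11.idx = "qupn"  [S₀.idx ++ "n"]
24. n12.sig = "rw"  [terminal]
25. n13.off = "pk"  [terminal]
26. n11.tag = 1  [1]
27. n11.sig = "rwz"  [a.sig ++ "z"]
28. n11.val = true  [true]
29. n10.tag = -8  [-8]
30. n10.sig = "pqup"  ["p" ++ S₀.idx]
31. n10.val = true  [S₁.val == true]
32. n0.tag = 26  [len(S₁.sig) + 22]
33. n0.sig = "vz"  ["vz"]
34. n0.val = true  [S₁.val == true]

-8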